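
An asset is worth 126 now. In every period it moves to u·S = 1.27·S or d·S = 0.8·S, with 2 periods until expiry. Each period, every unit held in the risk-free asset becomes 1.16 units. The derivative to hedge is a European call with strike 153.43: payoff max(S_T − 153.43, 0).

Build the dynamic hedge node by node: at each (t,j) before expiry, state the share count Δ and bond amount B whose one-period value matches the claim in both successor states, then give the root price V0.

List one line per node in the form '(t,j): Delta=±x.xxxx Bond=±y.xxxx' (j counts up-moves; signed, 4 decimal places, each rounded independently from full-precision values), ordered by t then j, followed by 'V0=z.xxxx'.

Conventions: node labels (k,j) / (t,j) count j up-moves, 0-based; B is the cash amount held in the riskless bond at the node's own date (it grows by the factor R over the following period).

(0,0): Delta=0.5552 Bond=-48.2470
(1,0): Delta=0.0000 Bond=0.0000
(1,1): Delta=0.6621 Bond=-73.0674
V0=21.7111

Since d<R<u, set p* = (R−d)/(u−d) = 0.7660; price each node as the discounted p*-expectation of its children.
Expiry values: V(2,0)=0.0000, V(2,1)=0.0000, V(2,2)=49.7954
  t=1,j=0: stock 100.8000 → up 128.0160 (V=0.0000), down 80.6400 (V=0.0000). Price 0.0000; hedge Δ=0.0000, bond B=0.0000.
  t=1,j=1: stock 160.0200 → up 203.2254 (V=49.7954), down 128.0160 (V=0.0000). Price 32.8803; hedge Δ=0.6621, bond B=-73.0674.
  t=0,j=0: stock 126.0000 → up 160.0200 (V=32.8803), down 100.8000 (V=0.0000). Price 21.7111; hedge Δ=0.5552, bond B=-48.2470.
As a check, the time-0 holding Δ(0,0)·S0 + B(0,0) comes to 21.7111 — exactly V0.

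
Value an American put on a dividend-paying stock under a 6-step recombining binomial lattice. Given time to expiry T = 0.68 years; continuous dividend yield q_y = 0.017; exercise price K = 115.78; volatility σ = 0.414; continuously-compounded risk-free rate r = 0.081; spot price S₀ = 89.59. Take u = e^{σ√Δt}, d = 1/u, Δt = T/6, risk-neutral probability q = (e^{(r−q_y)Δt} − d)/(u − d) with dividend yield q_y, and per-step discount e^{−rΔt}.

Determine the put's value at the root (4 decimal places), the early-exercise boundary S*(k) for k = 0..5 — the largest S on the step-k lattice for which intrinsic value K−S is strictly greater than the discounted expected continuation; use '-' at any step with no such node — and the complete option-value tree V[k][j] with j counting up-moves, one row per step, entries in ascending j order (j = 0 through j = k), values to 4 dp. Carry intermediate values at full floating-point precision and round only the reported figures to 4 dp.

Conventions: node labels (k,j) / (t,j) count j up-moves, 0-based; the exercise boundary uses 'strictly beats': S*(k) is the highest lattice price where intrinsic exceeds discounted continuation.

params: Δt=0.11333 u=1.14955 d=0.86990 q=0.49124 e^(-rΔt)=0.99086
t_6 payoffs: 76.9573 64.4769 47.9844 26.1900 0.0000 0.0000 0.0000
t_5: node(5,0) S=44.6287 payoff=71.1513 vs cont=70.1792 → 71.1513 [stop]  node(5,1) S=58.9756 payoff=56.8044 vs cont=55.8599 → 56.8044 [stop]  node(5,2) S=77.9346 payoff=37.8454 vs cont=36.9374 → 37.8454 [stop]  node(5,3) S=102.9885 payoff=12.7915 vs cont=13.2025 → 13.2025 [wait]  node(5,4) S=136.0964 payoff=0.0000 vs cont=0.0000 → 0.0000 [wait]  node(5,5) S=179.8475 payoff=0.0000 vs cont=0.0000 → 0.0000 [wait]  ⇒ S*(5)=77.9346
t_4: node(4,0) S=51.3031 payoff=64.4769 vs cont=63.5177 → 64.4769 [stop]  node(4,1) S=67.7956 payoff=47.9844 vs cont=47.0569 → 47.9844 [stop]  node(4,2) S=89.5900 payoff=26.1900 vs cont=25.5045 → 26.1900 [stop]  node(4,3) S=118.3907 payoff=0.0000 vs cont=6.6555 → 6.6555 [wait]  node(4,4) S=156.4500 payoff=0.0000 vs cont=0.0000 → 0.0000 [wait]  ⇒ S*(4)=89.5900
t_3: node(3,0) S=58.9756 payoff=56.8044 vs cont=55.8599 → 56.8044 [stop]  node(3,1) S=77.9346 payoff=37.8454 vs cont=36.9374 → 37.8454 [stop]  node(3,2) S=102.9885 payoff=12.7915 vs cont=16.4421 → 16.4421 [wait]  node(3,3) S=136.0964 payoff=0.0000 vs cont=3.3551 → 3.3551 [wait]  ⇒ S*(3)=77.9346
t_2: node(2,0) S=67.7956 payoff=47.9844 vs cont=47.0569 → 47.9844 [stop]  node(2,1) S=89.5900 payoff=26.1900 vs cont=27.0814 → 27.0814 [wait]  node(2,2) S=118.3907 payoff=0.0000 vs cont=9.9217 → 9.9217 [wait]  ⇒ S*(2)=67.7956
t_1: node(1,0) S=77.9346 payoff=37.8454 vs cont=37.3713 → 37.8454 [stop]  node(1,1) S=102.9885 payoff=12.7915 vs cont=18.4813 → 18.4813 [wait]  ⇒ S*(1)=77.9346
t_0: node(0,0) S=89.5900 payoff=26.1900 vs cont=28.0740 → 28.0740 [wait]  ⇒ S*(0)=-

price = 28.0740
boundary = - 77.9346 67.7956 77.9346 89.5900 77.9346
tree:
28.0740
37.8454 18.4813
47.9844 27.0814 9.9217
56.8044 37.8454 16.4421 3.3551
64.4769 47.9844 26.1900 6.6555 0.0000
71.1513 56.8044 37.8454 13.2025 0.0000 0.0000
76.9573 64.4769 47.9844 26.1900 0.0000 0.0000 0.0000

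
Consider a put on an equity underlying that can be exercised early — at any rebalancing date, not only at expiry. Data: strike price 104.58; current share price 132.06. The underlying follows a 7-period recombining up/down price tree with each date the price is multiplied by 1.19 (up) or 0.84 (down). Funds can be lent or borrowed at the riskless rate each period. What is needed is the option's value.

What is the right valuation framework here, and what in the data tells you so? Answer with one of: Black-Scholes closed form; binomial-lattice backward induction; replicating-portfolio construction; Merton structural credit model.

framework: binomial-lattice backward induction

Key observation: with exercise allowed before expiry on a discrete up/down model (7 steps from spot 132.06), the strike-104.58 put's value must be rolled back through the tree testing early exercise at each node.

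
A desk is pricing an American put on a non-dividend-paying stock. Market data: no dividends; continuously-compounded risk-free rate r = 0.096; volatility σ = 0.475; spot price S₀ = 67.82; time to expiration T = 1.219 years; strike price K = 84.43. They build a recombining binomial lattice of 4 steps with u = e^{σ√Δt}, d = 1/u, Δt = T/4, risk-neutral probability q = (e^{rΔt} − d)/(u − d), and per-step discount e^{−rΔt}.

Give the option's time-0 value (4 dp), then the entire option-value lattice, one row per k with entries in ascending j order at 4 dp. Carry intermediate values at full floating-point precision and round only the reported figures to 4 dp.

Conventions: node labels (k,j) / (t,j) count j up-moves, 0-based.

price = 21.5557
tree:
21.5557
32.2532 11.7604
44.2882 19.8655 4.0622
53.5473 32.2532 8.2142 0.0000
60.6706 44.2882 16.6100 0.0000 0.0000

params: Δt=0.30475 u=1.29981 d=0.76934 q=0.49078 e^(-rΔt)=0.97117
t_4 payoffs: 60.6706 44.2882 16.6100 0.0000 0.0000
k=3: node(3,0) S=30.8827 payoff=53.5473 vs cont=51.1129 → 53.5473 [stop]  node(3,1) S=52.1768 payoff=32.2532 vs cont=29.8189 → 32.2532 [stop]  node(3,2) S=88.1533 payoff=0.0000 vs cont=8.2142 → 8.2142 [wait]  node(3,3) S=148.9360 payoff=0.0000 vs cont=0.0000 → 0.0000 [wait]
k=2: node(2,0) S=40.1418 payoff=44.2882 vs cont=41.8539 → 44.2882 [stop]  node(2,1) S=67.8200 payoff=16.6100 vs cont=19.8655 → 19.8655 [wait]  node(2,2) S=114.5827 payoff=0.0000 vs cont=4.0622 → 4.0622 [wait]
k=1: node(1,0) S=52.1768 payoff=32.2532 vs cont=31.3706 → 32.2532 [stop]  node(1,1) S=88.1533 payoff=0.0000 vs cont=11.7604 → 11.7604 [wait]
k=0: node(0,0) S=67.8200 payoff=16.6100 vs cont=21.5557 → 21.5557 [wait]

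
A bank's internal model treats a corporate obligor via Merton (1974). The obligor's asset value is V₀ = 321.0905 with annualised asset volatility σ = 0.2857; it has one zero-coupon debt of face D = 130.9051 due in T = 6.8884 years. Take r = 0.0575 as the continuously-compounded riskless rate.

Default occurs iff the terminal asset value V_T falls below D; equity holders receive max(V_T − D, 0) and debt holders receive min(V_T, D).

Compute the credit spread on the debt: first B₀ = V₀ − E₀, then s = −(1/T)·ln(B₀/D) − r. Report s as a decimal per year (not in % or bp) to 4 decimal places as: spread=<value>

spread=0.0034

With assets at 321.0905 and a single debt payment of 130.9051 at 6.8884 years:
d₁ = [ln(V₀/D) + (r + σ²/2)T] / (σ√T)
   = [ln(321.0905/130.9051) + (0.0575 + 0.5·0.2857²)·6.8884] / (0.2857·√6.8884)
   = [0.897250 + 0.677214] / 0.749841 = 2.099730
d₂ = d₁ − σ√T = 2.099730 − 0.749841 = 1.349889
N(d₁) = 0.982124,  N(d₂) = 0.911474,  e^(−rT) = 0.672951
E₀ = V₀·N(d₁) − D·e^(−rT)·N(d₂)
   = 321.0905·0.982124 − 130.9051·0.672951·0.911474 = 235.056375
B₀ = V₀ − E₀ = 321.0905 − 235.056375 = 86.034125
spread = −(1/T)·ln(B₀/D) − r = −(1/6.8884)·ln(86.034125/130.9051) − 0.0575 = 0.00343267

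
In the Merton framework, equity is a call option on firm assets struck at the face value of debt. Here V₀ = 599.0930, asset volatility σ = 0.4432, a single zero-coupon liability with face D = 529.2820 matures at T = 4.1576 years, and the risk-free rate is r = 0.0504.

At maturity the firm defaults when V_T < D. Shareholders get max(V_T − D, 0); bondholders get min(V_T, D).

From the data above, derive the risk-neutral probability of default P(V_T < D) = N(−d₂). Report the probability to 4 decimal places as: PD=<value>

Equity is a call on the firm's assets struck at D = 529.2820:
d₁ = [ln(V₀/D) + (r + σ²/2)T] / (σ√T)
   = [ln(599.0930/529.2820) + (0.0504 + 0.5·0.4432²)·4.1576] / (0.4432·√4.1576)
   = [0.123895 + 0.617874] / 0.903693 = 0.820820
d₂ = d₁ − σ√T = 0.820820 − 0.903693 = -0.082874
risk-neutral PD = N(−d₂) = N(0.082874) = 0.533024

PD=0.5330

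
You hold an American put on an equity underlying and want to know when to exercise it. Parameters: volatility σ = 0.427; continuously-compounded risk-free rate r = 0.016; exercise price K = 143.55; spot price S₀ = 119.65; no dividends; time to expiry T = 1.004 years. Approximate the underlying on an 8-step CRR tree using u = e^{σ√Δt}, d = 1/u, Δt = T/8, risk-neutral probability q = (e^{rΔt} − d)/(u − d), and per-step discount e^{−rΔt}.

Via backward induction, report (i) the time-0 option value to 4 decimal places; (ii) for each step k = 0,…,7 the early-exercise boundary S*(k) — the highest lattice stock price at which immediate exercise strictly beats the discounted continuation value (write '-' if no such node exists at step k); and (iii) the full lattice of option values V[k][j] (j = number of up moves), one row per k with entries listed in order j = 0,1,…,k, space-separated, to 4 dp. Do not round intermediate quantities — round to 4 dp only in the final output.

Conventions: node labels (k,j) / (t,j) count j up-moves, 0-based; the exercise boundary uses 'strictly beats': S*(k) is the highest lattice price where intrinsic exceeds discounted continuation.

Δt=0.12550, u=1.16331, d=0.85962, q=0.46887, disc=e^(-rΔt)=0.99799
k=8 terminal: V=max(K-S,0) → 107.8761 95.2729 78.2171 55.1358 23.9000 0.0000 0.0000 0.0000 0.0000
k=7: j=0 S=41.4998 intr=102.0502 cont=101.7623 V=102.0502[EX]; j=1 S=56.1612 intr=87.3888 cont=87.1008 V=87.3888[EX]; j=2 S=76.0023 intr=67.5477 cont=67.2597 V=67.5477[EX]; j=3 S=102.8531 intr=40.6969 cont=40.4089 V=40.6969[EX]; j=4 S=139.1900 intr=4.3600 cont=12.6685 V=12.6685[hold]; j=5 S=188.3643 intr=0.0000 cont=0.0000 V=0.0000[hold]; j=6 S=254.9113 intr=0.0000 cont=0.0000 V=0.0000[hold]; j=7 S=344.9686 intr=0.0000 cont=0.0000 V=0.0000[hold]  S*(7)=102.8531
k=6: j=0 S=48.2771 intr=95.2729 cont=94.9849 V=95.2729[EX]; j=1 S=65.3329 intr=78.2171 cont=77.9292 V=78.2171[EX]; j=2 S=88.4142 intr=55.1358 cont=54.8478 V=55.1358[EX]; j=3 S=119.6500 intr=23.9000 cont=27.4998 V=27.4998[hold]; j=4 S=161.9210 intr=0.0000 cont=6.7151 V=6.7151[hold]; j=5 S=219.1259 intr=0.0000 cont=0.0000 V=0.0000[hold]; j=6 S=296.5407 intr=0.0000 cont=0.0000 V=0.0000[hold]  S*(6)=88.4142
k=5: j=0 S=56.1612 intr=87.3888 cont=87.1008 V=87.3888[EX]; j=1 S=76.0023 intr=67.5477 cont=67.2597 V=67.5477[EX]; j=2 S=102.8531 intr=40.6969 cont=42.0934 V=42.0934[hold]; j=3 S=139.1900 intr=4.3600 cont=17.7188 V=17.7188[hold]; j=4 S=188.3643 intr=0.0000 cont=3.5594 V=3.5594[hold]; j=5 S=254.9113 intr=0.0000 cont=0.0000 V=0.0000[hold]  S*(5)=76.0023
k=4: j=0 S=65.3329 intr=78.2171 cont=77.9292 V=78.2171[EX]; j=1 S=88.4142 intr=55.1358 cont=55.5013 V=55.5013[hold]; j=2 S=119.6500 intr=23.9000 cont=30.6033 V=30.6033[hold]; j=3 S=161.9210 intr=0.0000 cont=11.0576 V=11.0576[hold]; j=4 S=219.1259 intr=0.0000 cont=1.8867 V=1.8867[hold]  S*(4)=65.3329
k=3: j=0 S=76.0023 intr=67.5477 cont=67.4307 V=67.5477[EX]; j=1 S=102.8531 intr=40.6969 cont=43.7394 V=43.7394[hold]; j=2 S=139.1900 intr=4.3600 cont=21.3958 V=21.3958[hold]; j=3 S=188.3643 intr=0.0000 cont=6.7441 V=6.7441[hold]  S*(3)=76.0023
k=2: j=0 S=88.4142 intr=55.1358 cont=56.2715 V=56.2715[hold]; j=1 S=119.6500 intr=23.9000 cont=33.1964 V=33.1964[hold]; j=2 S=161.9210 intr=0.0000 cont=14.4969 V=14.4969[hold]  S*(2)=-
k=1: j=0 S=102.8531 intr=40.6969 cont=45.3610 V=45.3610[hold]; j=1 S=139.1900 intr=4.3600 cont=24.3797 V=24.3797[hold]  S*(1)=-
k=0: j=0 S=119.6500 intr=23.9000 cont=35.4521 V=35.4521[hold]  S*(0)=-

price = 35.4521
boundary = - - - 76.0023 65.3329 76.0023 88.4142 102.8531
tree:
35.4521
45.3610 24.3797
56.2715 33.1964 14.4969
67.5477 43.7394 21.3958 6.7441
78.2171 55.5013 30.6033 11.0576 1.8867
87.3888 67.5477 42.0934 17.7188 3.5594 0.0000
95.2729 78.2171 55.1358 27.4998 6.7151 0.0000 0.0000
102.0502 87.3888 67.5477 40.6969 12.6685 0.0000 0.0000 0.0000
107.8761 95.2729 78.2171 55.1358 23.9000 0.0000 0.0000 0.0000 0.0000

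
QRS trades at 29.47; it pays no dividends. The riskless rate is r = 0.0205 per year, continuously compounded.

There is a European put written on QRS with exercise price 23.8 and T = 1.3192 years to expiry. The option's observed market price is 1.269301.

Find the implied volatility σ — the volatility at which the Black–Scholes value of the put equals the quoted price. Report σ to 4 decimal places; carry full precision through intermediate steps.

At σ = 0.2990 the Black–Scholes value reproduces the quote:
σ√T = 0.299·√1.3192 = 0.343421
d₁ = (ln(S/K) + (r+σ²/2)T) / (σ√T) = (ln(29.47/23.8) + (0.0205+0.299²/2)·1.3192) / 0.343421 = (0.213687 + 0.086012) / 0.343421 = 0.872690
d₂ = d₁ − σ√T = 0.872690 − 0.343421 = 0.529269
e^{−rT} = 0.973319
N(−d₁) = 0.191416,  N(−d₂) = 0.298309
V = K·e^{−rT}·N(−d₂) − S·N(−d₁) = 6.910335 − 5.641033 = 1.269301 (the observed quote) — the price is monotone increasing in volatility, hence this σ is the only solution

sigma = 0.2990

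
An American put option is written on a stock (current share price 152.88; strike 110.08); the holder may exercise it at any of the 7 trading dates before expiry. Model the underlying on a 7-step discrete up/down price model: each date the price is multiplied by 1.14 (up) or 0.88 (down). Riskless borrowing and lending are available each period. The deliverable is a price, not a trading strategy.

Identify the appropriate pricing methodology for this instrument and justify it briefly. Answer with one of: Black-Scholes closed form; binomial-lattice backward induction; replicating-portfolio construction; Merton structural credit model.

Key observation: the exercise right at every one of the 7 steps is what matters: each node needs max(110.08 − S, continuation), which only the stepwise tree valuation starting from spot 152.88 delivers.

framework: binomial-lattice backward induction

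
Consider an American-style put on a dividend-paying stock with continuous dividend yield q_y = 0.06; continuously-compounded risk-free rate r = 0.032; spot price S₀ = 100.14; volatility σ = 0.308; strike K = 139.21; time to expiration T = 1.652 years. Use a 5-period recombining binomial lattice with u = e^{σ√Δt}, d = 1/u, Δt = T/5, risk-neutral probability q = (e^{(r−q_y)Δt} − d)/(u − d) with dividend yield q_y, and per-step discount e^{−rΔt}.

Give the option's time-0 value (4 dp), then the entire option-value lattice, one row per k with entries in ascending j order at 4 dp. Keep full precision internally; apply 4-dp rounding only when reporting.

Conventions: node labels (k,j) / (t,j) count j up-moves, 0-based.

price = 45.8006
tree:
45.8006
57.1897 31.8346
69.0137 42.9287 17.9145
80.3330 55.7141 27.0406 6.2590
89.8860 68.9298 39.5715 11.0971 0.0000
97.8890 80.3330 55.3181 19.6750 0.0000 0.0000

Δt=0.33040, u=1.19368, d=0.83775, q=0.42998, disc=e^(-rΔt)=0.98948
k=5 terminal: V=max(K-S,0) → 97.8890 80.3330 55.3181 19.6750 0.0000 0.0000
k=4: j=0 S=49.3240 intr=89.8860 cont=89.3901 V=89.8860[EX]; j=1 S=70.2802 intr=68.9298 cont=68.8453 V=68.9298[EX]; j=2 S=100.1400 intr=39.0700 cont=39.5715 V=39.5715[hold]; j=3 S=142.6863 intr=0.0000 cont=11.0971 V=11.0971[hold]; j=4 S=203.3092 intr=0.0000 cont=0.0000 V=0.0000[hold]
k=3: j=0 S=58.8770 intr=80.3330 cont=80.0246 V=80.3330[EX]; j=1 S=83.8919 intr=55.3181 cont=55.7141 V=55.7141[hold]; j=2 S=119.5350 intr=19.6750 cont=27.0406 V=27.0406[hold]; j=3 S=170.3216 intr=0.0000 cont=6.2590 V=6.2590[hold]
k=2: j=0 S=70.2802 intr=68.9298 cont=69.0137 V=69.0137[hold]; j=1 S=100.1400 intr=39.0700 cont=42.9287 V=42.9287[hold]; j=2 S=142.6863 intr=0.0000 cont=17.9145 V=17.9145[hold]
k=1: j=0 S=83.8919 intr=55.3181 cont=57.1897 V=57.1897[hold]; j=1 S=119.5350 intr=19.6750 cont=31.8346 V=31.8346[hold]
k=0: j=0 S=100.1400 intr=39.0700 cont=45.8006 V=45.8006[hold]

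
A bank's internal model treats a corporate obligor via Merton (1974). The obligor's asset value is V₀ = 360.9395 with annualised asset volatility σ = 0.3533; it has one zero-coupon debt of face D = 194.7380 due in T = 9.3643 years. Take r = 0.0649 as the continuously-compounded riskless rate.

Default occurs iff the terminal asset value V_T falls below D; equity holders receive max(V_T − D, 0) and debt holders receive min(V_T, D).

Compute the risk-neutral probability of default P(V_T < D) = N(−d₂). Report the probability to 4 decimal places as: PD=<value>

With assets at 360.9395 and a single debt payment of 194.7380 at 9.3643 years:
d₁ = [ln(V₀/D) + (r + σ²/2)T] / (σ√T)
   = [ln(360.9395/194.7380) + (0.0649 + 0.5·0.3533²)·9.3643] / (0.3533·√9.3643)
   = [0.617055 + 1.192173] / 1.081138 = 1.673448
d₂ = d₁ − σ√T = 1.673448 − 1.081138 = 0.592309
risk-neutral PD = N(−d₂) = N(-0.592309) = 0.276822

PD=0.2768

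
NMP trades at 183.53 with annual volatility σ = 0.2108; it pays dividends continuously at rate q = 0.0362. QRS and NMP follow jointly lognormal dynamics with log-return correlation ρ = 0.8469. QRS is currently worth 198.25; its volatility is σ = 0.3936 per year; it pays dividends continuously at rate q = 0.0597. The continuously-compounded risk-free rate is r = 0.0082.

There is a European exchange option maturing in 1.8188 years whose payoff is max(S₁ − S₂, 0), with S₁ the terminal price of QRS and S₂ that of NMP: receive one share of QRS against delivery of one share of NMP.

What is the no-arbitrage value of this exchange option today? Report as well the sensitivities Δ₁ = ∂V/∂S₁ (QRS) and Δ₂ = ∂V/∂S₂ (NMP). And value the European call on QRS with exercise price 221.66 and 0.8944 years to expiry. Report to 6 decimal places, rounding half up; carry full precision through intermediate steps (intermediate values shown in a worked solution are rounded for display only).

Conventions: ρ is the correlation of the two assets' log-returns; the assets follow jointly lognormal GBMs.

σ_eff = √(σ₁² + σ₂² − 2ρσ₁σ₂) = √(0.3936² + 0.2108² − 2·0.8469·0.3936·0.2108) = 0.242531
d₁ = (ln(S₁/S₂) + (q₂ − q₁ + σ_eff²/2)T) / (σ_eff√T) = (ln(198.25/183.53) + (0.0362 − 0.0597 + 0.029411)·1.8188) / 0.327085 = 0.268741
d₂ = d₁ − σ_eff√T = 0.268741 − 0.327085 = -0.058344
N(d₁) = 0.605936,  N(d₂) = 0.476737
V = S₁·e^{−q₁T}·N(d₁) − S₂·e^{−q₂T}·N(d₂) = 107.766290 − 81.920406 = 25.845884
Δ₁ = e^{−q₁T}·N(d₁) = 0.543588;  Δ₂ = −e^{−q₂T}·N(d₂) = -0.446360
[vanilla: QRS call K=221.66]
σ√T = 0.3936·√0.8944 = 0.372238
d₁ = (ln(S/K) + (r−q+σ²/2)T) / (σ√T) = (ln(198.25/221.66) + (0.0082−0.0597+0.3936²/2)·0.8944) / 0.372238 = (-0.111616 + 0.023219) / 0.372238 = -0.237474
d₂ = d₁ − σ√T = -0.237474 − 0.372238 = -0.609712
e^{−rT} = 0.992693
e^{−qT} = 0.948005
N(d₁) = 0.406145,  N(d₂) = 0.271026
price = S·e^{−qT}·N(d₁) − K·e^{−rT}·N(d₂) = 76.331628 − 59.636712 = 16.694916

exchange price = 25.845884
Δ1 = 0.543588
Δ2 = -0.446360
price(QRS call K=221.66) = 16.694916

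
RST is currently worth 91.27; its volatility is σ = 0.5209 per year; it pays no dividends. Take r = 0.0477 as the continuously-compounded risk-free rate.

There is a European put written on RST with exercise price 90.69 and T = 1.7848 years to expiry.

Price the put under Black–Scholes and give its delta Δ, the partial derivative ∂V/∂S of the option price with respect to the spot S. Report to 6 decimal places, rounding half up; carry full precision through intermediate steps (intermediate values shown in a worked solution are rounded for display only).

σ√T = 0.5209·√1.7848 = 0.695904
d₁ = (ln(S/K) + (r+σ²/2)T) / (σ√T) = (ln(91.27/90.69) + (0.0477+0.5209²/2)·1.7848) / 0.695904 = (0.006375 + 0.327276) / 0.695904 = 0.479450
d₂ = d₁ − σ√T = 0.479450 − 0.695904 = -0.216454
e^{−rT} = 0.918388
N(−d₁) = 0.315809,  N(−d₂) = 0.585683
Put price V = K·e^{−rT}·N(−d₂) − S·N(−d₁) = 48.780736 − 28.823914 = 19.956822
Δ = −N(−d₁) = -0.315809

price = 19.956822
Δ = -0.315809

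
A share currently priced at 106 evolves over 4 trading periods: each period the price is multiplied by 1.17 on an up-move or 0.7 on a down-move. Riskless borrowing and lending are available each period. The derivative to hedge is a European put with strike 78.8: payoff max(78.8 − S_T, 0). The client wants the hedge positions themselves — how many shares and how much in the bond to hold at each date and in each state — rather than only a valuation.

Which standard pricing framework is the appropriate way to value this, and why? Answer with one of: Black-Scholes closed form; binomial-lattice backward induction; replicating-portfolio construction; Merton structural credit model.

framework: replicating-portfolio construction

Key observation: what is demanded is not a single number but the (Δ, B) position at each node of the 1.17/0.7 tree starting at 106; constructing those positions is the replicating-portfolio method.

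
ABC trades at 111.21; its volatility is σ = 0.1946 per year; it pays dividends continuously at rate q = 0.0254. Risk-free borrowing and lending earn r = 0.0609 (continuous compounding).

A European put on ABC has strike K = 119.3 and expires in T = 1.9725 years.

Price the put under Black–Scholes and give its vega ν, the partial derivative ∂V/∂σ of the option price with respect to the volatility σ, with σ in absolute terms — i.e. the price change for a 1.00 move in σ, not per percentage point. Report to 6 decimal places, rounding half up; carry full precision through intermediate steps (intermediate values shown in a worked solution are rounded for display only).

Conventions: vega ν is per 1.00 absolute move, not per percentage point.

price = 11.508887
ν = 58.720707

σ√T = 0.1946·√1.9725 = 0.273307
d₁ = (ln(S/K) + (r−q+σ²/2)T) / (σ√T) = (ln(111.21/119.3) + (0.0609−0.0254+0.1946²/2)·1.9725) / 0.273307 = (-0.070221 + 0.107372) / 0.273307 = 0.135932
d₂ = d₁ − σ√T = 0.135932 − 0.273307 = -0.137375
e^{−rT} = 0.886809
e^{−qT} = 0.951133
N(−d₁) = 0.445938,  N(−d₂) = 0.554633
Put price V = K·e^{−rT}·N(−d₂) − S·e^{−qT}·N(−d₁) = 58.678150 − 47.169263 = 11.508887
φ(d₁) = (1/√(2π))·e^{−d₁²/2} = 0.395274
ν = S·e^{−qT}·φ(d₁)·√T = 58.720707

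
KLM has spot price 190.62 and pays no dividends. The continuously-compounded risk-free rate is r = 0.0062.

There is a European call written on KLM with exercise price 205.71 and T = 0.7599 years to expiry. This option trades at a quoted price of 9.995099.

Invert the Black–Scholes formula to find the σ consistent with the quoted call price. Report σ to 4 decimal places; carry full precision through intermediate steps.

sigma = 0.2344

At σ = 0.2344 the Black–Scholes value reproduces the quote:
σ√T = 0.2344·√0.7599 = 0.204332
d₁ = (ln(S/K) + (r+σ²/2)T) / (σ√T) = (ln(190.62/205.71) + (0.0062+0.2344²/2)·0.7599) / 0.204332 = (-0.076185 + 0.025587) / 0.204332 = -0.247629
d₂ = d₁ − σ√T = -0.247629 − 0.204332 = -0.451960
e^{−rT} = 0.995300
N(d₁) = 0.402211,  N(d₂) = 0.325649
V = S·N(d₁) − K·e^{−rT}·N(d₂) = 76.669440 − 66.674341 = 9.995099 (equal to the quote); since ∂V/∂σ > 0 for all σ, the implied volatility is unique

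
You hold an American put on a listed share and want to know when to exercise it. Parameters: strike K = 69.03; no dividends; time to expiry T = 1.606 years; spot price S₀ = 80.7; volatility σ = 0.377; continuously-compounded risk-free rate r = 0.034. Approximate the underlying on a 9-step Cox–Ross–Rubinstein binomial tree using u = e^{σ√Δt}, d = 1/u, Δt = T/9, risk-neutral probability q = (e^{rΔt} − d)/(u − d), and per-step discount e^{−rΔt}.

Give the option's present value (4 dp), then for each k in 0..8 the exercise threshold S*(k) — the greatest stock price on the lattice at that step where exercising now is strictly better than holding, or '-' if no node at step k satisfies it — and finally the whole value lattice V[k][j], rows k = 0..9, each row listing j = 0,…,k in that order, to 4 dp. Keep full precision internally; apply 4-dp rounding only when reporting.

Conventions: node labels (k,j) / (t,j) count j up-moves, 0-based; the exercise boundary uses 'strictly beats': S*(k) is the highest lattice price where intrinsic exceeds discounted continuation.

price = 7.4347
boundary = - - - - 42.6795 36.3962 42.6795 50.0476 58.6876
tree:
7.4347
10.6881 3.9947
14.9415 6.2029 1.6464
20.2186 9.3981 2.8104 0.4027
26.3505 13.8136 4.7206 0.7709 0.0078
32.6338 19.5448 7.7627 1.4756 0.0151 0.0000
37.9921 26.3505 12.3992 2.8241 0.0292 0.0000 0.0000
42.5615 32.6338 18.9824 5.4047 0.0564 0.0000 0.0000 0.0000
46.4582 37.9921 26.3505 10.3424 0.1091 0.0000 0.0000 0.0000 0.0000
49.7813 42.5615 32.6338 18.9824 0.2107 0.0000 0.0000 0.0000 0.0000 0.0000

params: Δt=0.17844 u=1.17264 d=0.85278 q=0.47930 e^(-rΔt)=0.99395
t_9 payoffs: 49.7813 42.5615 32.6338 18.9824 0.2107 0.0000 0.0000 0.0000 0.0000 0.0000
t_8: node(8,0) S=22.5718 payoff=46.4582 vs cont=46.0407 → 46.4582 [stop]  node(8,1) S=31.0379 payoff=37.9921 vs cont=37.5746 → 37.9921 [stop]  node(8,2) S=42.6795 payoff=26.3505 vs cont=25.9329 → 26.3505 [stop]  node(8,3) S=58.6876 payoff=10.3424 vs cont=9.9248 → 10.3424 [stop]  node(8,4) S=80.7000 payoff=0.0000 vs cont=0.1091 → 0.1091 [wait]  node(8,5) S=110.9687 payoff=0.0000 vs cont=0.0000 → 0.0000 [wait]  node(8,6) S=152.5906 payoff=0.0000 vs cont=0.0000 → 0.0000 [wait]  node(8,7) S=209.8238 payoff=0.0000 vs cont=0.0000 → 0.0000 [wait]  node(8,8) S=288.5239 payoff=0.0000 vs cont=0.0000 → 0.0000 [wait]  ⇒ S*(8)=58.6876
t_7: node(7,0) S=26.4685 payoff=42.5615 vs cont=42.1440 → 42.5615 [stop]  node(7,1) S=36.3962 payoff=32.6338 vs cont=32.2163 → 32.6338 [stop]  node(7,2) S=50.0476 payoff=18.9824 vs cont=18.5649 → 18.9824 [stop]  node(7,3) S=68.8193 payoff=0.2107 vs cont=5.4047 → 5.4047 [wait]  node(7,4) S=94.6318 payoff=0.0000 vs cont=0.0564 → 0.0564 [wait]  node(7,5) S=130.1260 payoff=0.0000 vs cont=0.0000 → 0.0000 [wait]  node(7,6) S=178.9333 payoff=0.0000 vs cont=0.0000 → 0.0000 [wait]  node(7,7) S=246.0471 payoff=0.0000 vs cont=0.0000 → 0.0000 [wait]  ⇒ S*(7)=50.0476
t_6: node(6,0) S=31.0379 payoff=37.9921 vs cont=37.5746 → 37.9921 [stop]  node(6,1) S=42.6795 payoff=26.3505 vs cont=25.9329 → 26.3505 [stop]  node(6,2) S=58.6876 payoff=10.3424 vs cont=12.3992 → 12.3992 [wait]  node(6,3) S=80.7000 payoff=0.0000 vs cont=2.8241 → 2.8241 [wait]  node(6,4) S=110.9687 payoff=0.0000 vs cont=0.0292 → 0.0292 [wait]  node(6,5) S=152.5906 payoff=0.0000 vs cont=0.0000 → 0.0000 [wait]  node(6,6) S=209.8238 payoff=0.0000 vs cont=0.0000 → 0.0000 [wait]  ⇒ S*(6)=42.6795
t_5: node(5,0) S=36.3962 payoff=32.6338 vs cont=32.2163 → 32.6338 [stop]  node(5,1) S=50.0476 payoff=18.9824 vs cont=19.5448 → 19.5448 [wait]  node(5,2) S=68.8193 payoff=0.2107 vs cont=7.7627 → 7.7627 [wait]  node(5,3) S=94.6318 payoff=0.0000 vs cont=1.4756 → 1.4756 [wait]  node(5,4) S=130.1260 payoff=0.0000 vs cont=0.0151 → 0.0151 [wait]  node(5,5) S=178.9333 payoff=0.0000 vs cont=0.0000 → 0.0000 [wait]  ⇒ S*(5)=36.3962
t_4: node(4,0) S=42.6795 payoff=26.3505 vs cont=26.2008 → 26.3505 [stop]  node(4,1) S=58.6876 payoff=10.3424 vs cont=13.8136 → 13.8136 [wait]  node(4,2) S=80.7000 payoff=0.0000 vs cont=4.7206 → 4.7206 [wait]  node(4,3) S=110.9687 payoff=0.0000 vs cont=0.7709 → 0.7709 [wait]  node(4,4) S=152.5906 payoff=0.0000 vs cont=0.0078 → 0.0078 [wait]  ⇒ S*(4)=42.6795
t_3: node(3,0) S=50.0476 payoff=18.9824 vs cont=20.2186 → 20.2186 [wait]  node(3,1) S=68.8193 payoff=0.2107 vs cont=9.3981 → 9.3981 [wait]  node(3,2) S=94.6318 payoff=0.0000 vs cont=2.8104 → 2.8104 [wait]  node(3,3) S=130.1260 payoff=0.0000 vs cont=0.4027 → 0.4027 [wait]  ⇒ S*(3)=-
t_2: node(2,0) S=58.6876 payoff=10.3424 vs cont=14.9415 → 14.9415 [wait]  node(2,1) S=80.7000 payoff=0.0000 vs cont=6.2029 → 6.2029 [wait]  node(2,2) S=110.9687 payoff=0.0000 vs cont=1.6464 → 1.6464 [wait]  ⇒ S*(2)=-
t_1: node(1,0) S=68.8193 payoff=0.2107 vs cont=10.6881 → 10.6881 [wait]  node(1,1) S=94.6318 payoff=0.0000 vs cont=3.9947 → 3.9947 [wait]  ⇒ S*(1)=-
t_0: node(0,0) S=80.7000 payoff=0.0000 vs cont=7.4347 → 7.4347 [wait]  ⇒ S*(0)=-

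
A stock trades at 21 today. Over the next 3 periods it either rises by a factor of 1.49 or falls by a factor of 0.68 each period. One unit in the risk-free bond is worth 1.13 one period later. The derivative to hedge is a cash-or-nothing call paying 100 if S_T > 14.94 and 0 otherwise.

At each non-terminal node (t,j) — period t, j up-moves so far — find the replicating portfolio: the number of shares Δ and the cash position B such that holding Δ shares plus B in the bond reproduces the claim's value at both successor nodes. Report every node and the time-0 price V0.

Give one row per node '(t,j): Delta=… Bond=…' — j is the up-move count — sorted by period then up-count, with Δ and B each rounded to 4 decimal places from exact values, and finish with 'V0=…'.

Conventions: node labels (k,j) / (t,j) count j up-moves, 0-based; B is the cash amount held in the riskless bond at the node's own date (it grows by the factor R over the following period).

Risk-neutral probability p* = (R−d)/(u−d) = (1.13−0.68)/(1.49−0.68) = 0.5556.
Expiry values: V(3,0)=0.0000, V(3,1)=0.0000, V(3,2)=100.0000, V(3,3)=100.0000
  t=2,j=0: stock 9.7104 → up 14.4685 (V=0.0000), down 6.6031 (V=0.0000). Price 0.0000; hedge Δ=0.0000, bond B=0.0000.
  t=2,j=1: stock 21.2772 → up 31.7030 (V=100.0000), down 14.4685 (V=0.0000). Price 49.1642; hedge Δ=5.8023, bond B=-74.2926.
  t=2,j=2: stock 46.6221 → up 69.4669 (V=100.0000), down 31.7030 (V=100.0000). Price 88.4956; hedge Δ=0.0000, bond B=88.4956.
  t=1,j=0: stock 14.2800 → up 21.2772 (V=49.1642), down 9.7104 (V=0.0000). Price 24.1712; hedge Δ=4.2505, bond B=-36.5254.
  t=1,j=1: stock 31.2900 → up 46.6221 (V=88.4956), down 21.2772 (V=49.1642). Price 62.8451; hedge Δ=1.5518, bond B=14.2879.
  t=0,j=0: stock 21.0000 → up 31.2900 (V=62.8451), down 14.2800 (V=24.1712). Price 40.4042; hedge Δ=2.2736, bond B=-7.3414.
Sanity check at the root: Δ(0,0)·S0 + B(0,0) reproduces V0 = 40.4042.

(0,0): Delta=2.2736 Bond=-7.3414
(1,0): Delta=4.2505 Bond=-36.5254
(1,1): Delta=1.5518 Bond=14.2879
(2,0): Delta=0.0000 Bond=0.0000
(2,1): Delta=5.8023 Bond=-74.2926
(2,2): Delta=0.0000 Bond=88.4956
V0=40.4042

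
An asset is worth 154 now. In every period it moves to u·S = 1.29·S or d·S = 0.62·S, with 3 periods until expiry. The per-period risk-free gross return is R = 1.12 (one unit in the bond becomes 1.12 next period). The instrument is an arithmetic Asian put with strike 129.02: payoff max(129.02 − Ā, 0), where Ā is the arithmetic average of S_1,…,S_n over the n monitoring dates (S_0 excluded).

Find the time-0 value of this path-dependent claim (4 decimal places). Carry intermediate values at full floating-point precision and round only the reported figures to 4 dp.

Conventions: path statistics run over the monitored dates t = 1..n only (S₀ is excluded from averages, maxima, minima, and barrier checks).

price = 3.9053

Under the martingale measure an up-move has probability p* = 0.7463; value the claim as the probability-weighted average of per-path payoffs, discounted 3 periods at R = 1.12.
Enumerate all 2^3 = 8 price paths (U = up ×1.29, D = down ×0.62); each path with k up-moves has probability p*^k·(1−p*)^(3−k).
DDD: Ā=63.7934, payoff=65.2266, prob=0.016335
UDD: Ā=132.7314, payoff=0.0000, prob=0.048044
DUD: Ā=98.3380, payoff=30.6820, prob=0.048044
UUD: Ā=204.6066, payoff=0.0000, prob=0.141307
DDU: Ā=77.0142, payoff=52.0058, prob=0.048044
UDU: Ā=160.2392, payoff=0.0000, prob=0.141307
DUU: Ā=125.8458, payoff=3.1742, prob=0.141307
UUU: Ā=261.8405, payoff=0.0000, prob=0.415610
Price = Σ prob·payoff / R^3 = 5.486711 / 1.404928 = 3.9053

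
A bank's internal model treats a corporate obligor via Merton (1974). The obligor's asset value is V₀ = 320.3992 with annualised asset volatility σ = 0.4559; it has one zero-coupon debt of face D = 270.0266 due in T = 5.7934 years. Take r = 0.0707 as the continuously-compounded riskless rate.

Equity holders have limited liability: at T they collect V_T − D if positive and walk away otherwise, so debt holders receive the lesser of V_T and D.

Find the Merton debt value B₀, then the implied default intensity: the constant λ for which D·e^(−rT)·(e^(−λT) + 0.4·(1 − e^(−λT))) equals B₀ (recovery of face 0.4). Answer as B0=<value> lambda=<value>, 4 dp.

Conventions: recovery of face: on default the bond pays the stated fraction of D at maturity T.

B0=133.2773 lambda=0.0963

With assets at 320.3992 and a single debt payment of 270.0266 at 5.7934 years:
d₁ = [ln(V₀/D) + (r + σ²/2)T] / (σ√T)
   = [ln(320.3992/270.0266) + (0.0707 + 0.5·0.4559²)·5.7934] / (0.4559·√5.7934)
   = [0.171047 + 1.011657] / 1.097328 = 1.077804
d₂ = d₁ − σ√T = 1.077804 − 1.097328 = -0.019523
N(d₁) = 0.859439,  N(d₂) = 0.492212,  e^(−rT) = 0.663920
E₀ = V₀·N(d₁) − D·e^(−rT)·N(d₂)
   = 320.3992·0.859439 − 270.0266·0.663920·0.492212 = 187.121903
B₀ = V₀ − E₀ = 320.3992 − 187.121903 = 133.277297
e^(−λT) = (B₀·e^(rT)/D − 0.4)/(1 − 0.4) = (133.2773·1.506205/270.0266 − 0.4)/0.6 = 0.57236536
λ = −ln(0.57236536)/5.7934 = 0.096313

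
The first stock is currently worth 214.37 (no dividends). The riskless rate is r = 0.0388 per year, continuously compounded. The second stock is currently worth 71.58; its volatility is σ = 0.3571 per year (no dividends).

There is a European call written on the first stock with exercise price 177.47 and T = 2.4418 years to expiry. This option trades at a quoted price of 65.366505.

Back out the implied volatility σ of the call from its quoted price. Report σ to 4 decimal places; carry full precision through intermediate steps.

At σ = 0.2790 the Black–Scholes value reproduces the quote:
σ√T = 0.279·√2.4418 = 0.435973
d₁ = (ln(S/K) + (r+σ²/2)T) / (σ√T) = (ln(214.37/177.47) + (0.0388+0.279²/2)·2.4418) / 0.435973 = (0.188902 + 0.189778) / 0.435973 = 0.868586
d₂ = d₁ − σ√T = 0.868586 − 0.435973 = 0.432614
e^{−rT} = 0.909608
N(d₁) = 0.807463,  N(d₂) = 0.667352
V = S·N(d₁) − K·e^{−rT}·N(d₂) = 173.095896 − 107.729391 = 65.366505 (matching the quote); vega is positive throughout, so no other σ reproduces this price

sigma = 0.2790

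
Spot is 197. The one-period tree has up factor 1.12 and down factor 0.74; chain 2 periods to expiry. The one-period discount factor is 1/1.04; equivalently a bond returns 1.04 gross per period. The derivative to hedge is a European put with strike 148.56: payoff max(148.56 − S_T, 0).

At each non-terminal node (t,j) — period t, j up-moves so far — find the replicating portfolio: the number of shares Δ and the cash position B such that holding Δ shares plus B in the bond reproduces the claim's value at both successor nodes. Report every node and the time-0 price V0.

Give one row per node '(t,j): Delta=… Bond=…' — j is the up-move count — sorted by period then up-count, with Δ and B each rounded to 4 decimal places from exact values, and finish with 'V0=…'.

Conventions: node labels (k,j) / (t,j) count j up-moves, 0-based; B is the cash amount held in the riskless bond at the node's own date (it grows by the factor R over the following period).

No-arbitrage ⇒ martingale measure with p* = (R−d)/(u−d) = 0.7895.
Expiry values: V(2,0)=40.6828, V(2,1)=0.0000, V(2,2)=0.0000
  t=1,j=0: stock 145.7800 → up 163.2736 (V=0.0000), down 107.8772 (V=40.6828). Price 8.2354; hedge Δ=-0.7344, bond B=115.2954.
  t=1,j=1: stock 220.6400 → up 247.1168 (V=0.0000), down 163.2736 (V=0.0000). Price 0.0000; hedge Δ=0.0000, bond B=0.0000.
  t=0,j=0: stock 197.0000 → up 220.6400 (V=0.0000), down 145.7800 (V=8.2354). Price 1.6671; hedge Δ=-0.1100, bond B=23.3391.
Verification: the root portfolio costs Δ(0,0)·S0 + B(0,0) = 1.6671, matching V0.

(0,0): Delta=-0.1100 Bond=23.3391
(1,0): Delta=-0.7344 Bond=115.2954
(1,1): Delta=0.0000 Bond=0.0000
V0=1.6671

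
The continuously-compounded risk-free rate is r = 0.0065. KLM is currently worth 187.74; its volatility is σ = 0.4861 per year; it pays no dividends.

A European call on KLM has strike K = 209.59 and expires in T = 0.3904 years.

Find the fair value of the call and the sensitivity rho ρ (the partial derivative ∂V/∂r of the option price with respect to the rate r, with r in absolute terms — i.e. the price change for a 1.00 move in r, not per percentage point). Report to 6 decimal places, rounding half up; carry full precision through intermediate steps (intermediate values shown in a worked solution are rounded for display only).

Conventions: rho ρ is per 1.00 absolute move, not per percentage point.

σ√T = 0.4861·√0.3904 = 0.303725
d₁ = (ln(S/K) + (r+σ²/2)T) / (σ√T) = (ln(187.74/209.59) + (0.0065+0.4861²/2)·0.3904) / 0.303725 = (-0.110095 + 0.048662) / 0.303725 = -0.202266
d₂ = d₁ − σ√T = -0.202266 − 0.303725 = -0.505991
e^{−rT} = 0.997466
N(d₁) = 0.419854,  N(d₂) = 0.306432
Call price V = S·N(d₁) − K·e^{−rT}·N(d₂) = 78.823477 − 64.062219 = 14.761258
ρ = K·T·e^{−rT}·N(d₂) = 25.009890

price = 14.761258
ρ = 25.009890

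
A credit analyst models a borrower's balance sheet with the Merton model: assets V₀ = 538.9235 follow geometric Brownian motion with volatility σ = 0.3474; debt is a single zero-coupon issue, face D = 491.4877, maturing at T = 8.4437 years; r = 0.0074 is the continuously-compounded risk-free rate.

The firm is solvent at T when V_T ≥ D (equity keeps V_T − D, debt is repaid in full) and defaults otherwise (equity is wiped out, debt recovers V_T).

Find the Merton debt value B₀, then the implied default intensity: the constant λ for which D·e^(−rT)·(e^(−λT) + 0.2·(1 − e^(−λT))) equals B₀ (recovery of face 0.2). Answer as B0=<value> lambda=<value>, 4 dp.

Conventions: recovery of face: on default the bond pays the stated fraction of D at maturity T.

B0=304.9964 lambda=0.0654

Equity is a call on the firm's assets struck at D = 491.4877:
d₁ = [ln(V₀/D) + (r + σ²/2)T] / (σ√T)
   = [ln(538.9235/491.4877) + (0.0074 + 0.5·0.3474²)·8.4437] / (0.3474·√8.4437)
   = [0.092137 + 0.572005] / 1.009476 = 0.657907
d₂ = d₁ − σ√T = 0.657907 − 1.009476 = -0.351570
N(d₁) = 0.744701,  N(d₂) = 0.362581,  e^(−rT) = 0.939429
E₀ = V₀·N(d₁) − D·e^(−rT)·N(d₂)
   = 538.9235·0.744701 − 491.4877·0.939429·0.362581 = 233.927052
B₀ = V₀ − E₀ = 538.9235 − 233.927052 = 304.996448
e^(−λT) = (B₀·e^(rT)/D − 0.2)/(1 − 0.2) = (304.9964·1.064477/491.4877 − 0.2)/0.8 = 0.57571136
λ = −ln(0.57571136)/8.4437 = 0.065392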